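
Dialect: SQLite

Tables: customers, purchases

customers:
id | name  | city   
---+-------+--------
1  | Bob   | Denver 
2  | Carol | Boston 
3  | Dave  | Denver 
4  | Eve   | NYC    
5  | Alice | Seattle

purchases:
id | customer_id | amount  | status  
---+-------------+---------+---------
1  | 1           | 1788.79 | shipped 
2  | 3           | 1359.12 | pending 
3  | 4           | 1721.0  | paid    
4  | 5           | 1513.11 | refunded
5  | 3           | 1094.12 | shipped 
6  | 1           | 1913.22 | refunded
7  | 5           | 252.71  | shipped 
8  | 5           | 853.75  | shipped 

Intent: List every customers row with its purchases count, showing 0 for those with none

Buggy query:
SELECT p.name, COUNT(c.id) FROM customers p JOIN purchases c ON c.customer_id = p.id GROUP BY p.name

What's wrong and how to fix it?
Bug: An inner join excludes parents with zero children

Fix: Switch to LEFT JOIN to retain unmatched parent rows

Corrected query:
SELECT p.name, COUNT(c.id) FROM customers p LEFT JOIN purchases c ON c.customer_id = p.id GROUP BY p.name

Result:
name  | COUNT(c.id)
------+------------
Alice | 3          
Bob   | 2          
Carol | 0          
Dave  | 2          
Eve   | 1          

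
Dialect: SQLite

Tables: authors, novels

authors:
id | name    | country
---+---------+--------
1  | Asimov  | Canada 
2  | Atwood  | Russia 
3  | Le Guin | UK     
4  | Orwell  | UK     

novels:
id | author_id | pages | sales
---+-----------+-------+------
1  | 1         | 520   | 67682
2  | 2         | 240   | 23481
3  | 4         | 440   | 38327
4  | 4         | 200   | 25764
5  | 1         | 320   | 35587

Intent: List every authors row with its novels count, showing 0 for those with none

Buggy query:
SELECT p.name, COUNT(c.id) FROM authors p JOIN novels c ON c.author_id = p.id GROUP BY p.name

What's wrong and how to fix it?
Bug: An inner join excludes parents with zero children

Fix: Use LEFT JOIN so parents without children still appear (COUNT(c.id) gives 0)

Corrected query:
SELECT p.name, COUNT(c.id) FROM authors p LEFT JOIN novels c ON c.author_id = p.id GROUP BY p.name

Result:
name    | COUNT(c.id)
--------+------------
Asimov  | 2          
Atwood  | 1          
Le Guin | 0          
Orwell  | 2          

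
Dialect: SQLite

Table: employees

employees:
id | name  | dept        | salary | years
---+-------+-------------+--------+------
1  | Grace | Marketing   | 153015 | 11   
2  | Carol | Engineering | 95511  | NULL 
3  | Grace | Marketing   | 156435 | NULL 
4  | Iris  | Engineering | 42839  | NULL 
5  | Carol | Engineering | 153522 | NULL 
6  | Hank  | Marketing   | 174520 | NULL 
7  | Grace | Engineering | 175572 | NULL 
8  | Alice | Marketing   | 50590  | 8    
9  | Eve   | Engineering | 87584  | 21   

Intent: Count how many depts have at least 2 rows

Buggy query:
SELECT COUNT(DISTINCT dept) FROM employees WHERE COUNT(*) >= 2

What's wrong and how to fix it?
Bug: COUNT(*) cannot appear in WHERE; the per-group count doesn't exist yet

Fix: Use a subquery that GROUPs and filters with HAVING, then count its rows

Corrected query:
SELECT COUNT(*) FROM (SELECT dept FROM employees GROUP BY dept HAVING COUNT(*) >= 2)

Result:
COUNT(*)
--------
2       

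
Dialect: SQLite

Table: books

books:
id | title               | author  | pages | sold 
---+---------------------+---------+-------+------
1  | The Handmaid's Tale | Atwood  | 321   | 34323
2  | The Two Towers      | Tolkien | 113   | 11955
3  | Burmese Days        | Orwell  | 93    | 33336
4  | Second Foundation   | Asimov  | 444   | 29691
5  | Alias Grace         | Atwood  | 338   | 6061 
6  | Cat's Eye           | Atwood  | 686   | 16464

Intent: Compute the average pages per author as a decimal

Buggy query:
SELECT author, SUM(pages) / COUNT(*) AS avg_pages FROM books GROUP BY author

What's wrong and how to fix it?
Bug: SUM(pages) and COUNT(*) are both integers; the division truncates the fractional part

Fix: Cast one side to REAL so the division keeps the fractional part

Corrected query:
SELECT author, SUM(pages) * 1.0 / COUNT(*) AS avg_pages FROM books GROUP BY author

Result:
author  | avg_pages 
--------+-----------
Asimov  | 444       
Atwood  | 448.333333
Orwell  | 93        
Tolkien | 113       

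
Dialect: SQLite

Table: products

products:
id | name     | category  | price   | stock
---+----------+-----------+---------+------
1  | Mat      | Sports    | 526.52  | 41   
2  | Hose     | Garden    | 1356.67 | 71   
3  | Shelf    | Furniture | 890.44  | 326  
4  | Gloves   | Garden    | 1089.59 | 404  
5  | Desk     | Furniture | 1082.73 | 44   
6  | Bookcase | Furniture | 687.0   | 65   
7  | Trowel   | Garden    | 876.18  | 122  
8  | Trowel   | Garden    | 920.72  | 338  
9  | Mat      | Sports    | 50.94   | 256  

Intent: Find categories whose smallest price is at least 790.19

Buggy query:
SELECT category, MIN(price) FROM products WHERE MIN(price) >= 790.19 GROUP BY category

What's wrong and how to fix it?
Bug: Aggregates like MIN are computed per group after WHERE runs

Fix: Use HAVING for the per-group MIN condition

Corrected query:
SELECT category, MIN(price) FROM products GROUP BY category HAVING MIN(price) >= 790.19

Result:
category | MIN(price)
---------+-----------
Garden   | 876.18    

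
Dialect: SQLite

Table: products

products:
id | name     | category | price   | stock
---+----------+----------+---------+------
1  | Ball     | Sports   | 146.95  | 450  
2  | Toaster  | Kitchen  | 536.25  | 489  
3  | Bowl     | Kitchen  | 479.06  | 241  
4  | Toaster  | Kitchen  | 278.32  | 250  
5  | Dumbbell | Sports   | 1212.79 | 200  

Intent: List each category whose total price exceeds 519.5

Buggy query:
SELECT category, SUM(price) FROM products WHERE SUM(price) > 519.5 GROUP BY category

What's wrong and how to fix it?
Bug: SUM(price) is an aggregate, but WHERE filters rows before aggregation

Fix: Move the aggregate condition to a HAVING clause

Corrected query:
SELECT category, SUM(price) FROM products GROUP BY category HAVING SUM(price) > 519.5

Result:
category | SUM(price)
---------+-----------
Kitchen  | 1293.63   
Sports   | 1359.74   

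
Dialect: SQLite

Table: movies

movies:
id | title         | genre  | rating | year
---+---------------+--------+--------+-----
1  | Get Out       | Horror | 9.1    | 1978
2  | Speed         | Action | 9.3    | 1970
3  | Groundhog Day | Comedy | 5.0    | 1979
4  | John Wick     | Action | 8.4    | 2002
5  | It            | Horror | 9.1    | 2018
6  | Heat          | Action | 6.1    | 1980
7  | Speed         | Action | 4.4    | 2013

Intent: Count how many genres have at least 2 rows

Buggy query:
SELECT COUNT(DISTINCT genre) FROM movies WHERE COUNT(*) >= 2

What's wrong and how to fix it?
Bug: WHERE filters individual rows, not groups, so a group-level COUNT is invalid there

Fix: Group first with HAVING COUNT(*) >= 2, then COUNT the resulting groups

Corrected query:
SELECT COUNT(*) FROM (SELECT genre FROM movies GROUP BY genre HAVING COUNT(*) >= 2)

Result:
COUNT(*)
--------
2       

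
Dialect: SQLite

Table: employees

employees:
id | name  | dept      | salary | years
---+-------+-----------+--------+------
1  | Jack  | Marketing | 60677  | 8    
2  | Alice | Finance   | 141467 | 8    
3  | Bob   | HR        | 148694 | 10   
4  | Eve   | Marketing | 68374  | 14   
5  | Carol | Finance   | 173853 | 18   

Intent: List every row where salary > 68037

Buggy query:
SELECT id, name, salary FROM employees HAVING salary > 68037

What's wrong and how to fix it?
Bug: HAVING filters the output of aggregation, but this query has no GROUP BY and no aggregate functions, so SQLite rejects it (HAVING clause on a non-aggregate query); the condition here is per row

Fix: Replace HAVING with WHERE since the condition applies to individual rows

Corrected query:
SELECT id, name, salary FROM employees WHERE salary > 68037

Result:
id | name  | salary
---+-------+-------
2  | Alice | 141467
3  | Bob   | 148694
4  | Eve   | 68374 
5  | Carol | 173853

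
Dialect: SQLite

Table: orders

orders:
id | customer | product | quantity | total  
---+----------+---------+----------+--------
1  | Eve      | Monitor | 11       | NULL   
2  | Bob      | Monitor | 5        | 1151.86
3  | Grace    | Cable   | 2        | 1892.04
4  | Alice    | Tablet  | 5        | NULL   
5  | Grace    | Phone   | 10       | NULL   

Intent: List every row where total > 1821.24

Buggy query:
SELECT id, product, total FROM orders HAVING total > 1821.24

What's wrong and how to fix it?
Bug: HAVING filters the output of aggregation, but this query has no GROUP BY and no aggregate functions, so SQLite rejects it (HAVING clause on a non-aggregate query); the condition here is per row

Fix: Use WHERE for row-level filtering

Corrected query:
SELECT id, product, total FROM orders WHERE total > 1821.24

Result:
id | product | total  
---+---------+--------
3  | Cable   | 1892.04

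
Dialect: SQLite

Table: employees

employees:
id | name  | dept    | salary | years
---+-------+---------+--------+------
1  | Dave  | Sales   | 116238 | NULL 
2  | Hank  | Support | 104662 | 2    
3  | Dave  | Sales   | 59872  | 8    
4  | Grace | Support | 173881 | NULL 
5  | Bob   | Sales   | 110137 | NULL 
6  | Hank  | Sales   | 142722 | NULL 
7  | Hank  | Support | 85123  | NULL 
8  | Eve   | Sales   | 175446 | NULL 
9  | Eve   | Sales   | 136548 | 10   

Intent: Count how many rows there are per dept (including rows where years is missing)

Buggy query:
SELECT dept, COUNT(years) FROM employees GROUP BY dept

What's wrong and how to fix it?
Bug: COUNT(years) skips NULLs, so groups with missing years are undercounted

Fix: Use COUNT(*) to count all rows regardless of NULL

Corrected query:
SELECT dept, COUNT(*) FROM employees GROUP BY dept

Result:
dept    | COUNT(*)
--------+---------
Sales   | 6       
Support | 3       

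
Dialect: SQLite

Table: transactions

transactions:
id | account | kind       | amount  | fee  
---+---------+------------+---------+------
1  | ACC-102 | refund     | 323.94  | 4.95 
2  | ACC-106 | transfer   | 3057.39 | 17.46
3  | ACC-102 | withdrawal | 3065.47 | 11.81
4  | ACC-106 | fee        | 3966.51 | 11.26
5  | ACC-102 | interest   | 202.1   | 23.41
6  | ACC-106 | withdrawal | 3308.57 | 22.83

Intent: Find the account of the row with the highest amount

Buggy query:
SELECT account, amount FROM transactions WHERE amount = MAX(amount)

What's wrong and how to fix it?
Bug: WHERE is evaluated per row; an aggregate over the whole table isn't defined there

Fix: Use a subquery: WHERE amount = (SELECT MAX(amount) FROM transactions)

Corrected query:
SELECT account, amount FROM transactions WHERE amount = (SELECT MAX(amount) FROM transactions)

Result:
account | amount 
--------+--------
ACC-106 | 3966.51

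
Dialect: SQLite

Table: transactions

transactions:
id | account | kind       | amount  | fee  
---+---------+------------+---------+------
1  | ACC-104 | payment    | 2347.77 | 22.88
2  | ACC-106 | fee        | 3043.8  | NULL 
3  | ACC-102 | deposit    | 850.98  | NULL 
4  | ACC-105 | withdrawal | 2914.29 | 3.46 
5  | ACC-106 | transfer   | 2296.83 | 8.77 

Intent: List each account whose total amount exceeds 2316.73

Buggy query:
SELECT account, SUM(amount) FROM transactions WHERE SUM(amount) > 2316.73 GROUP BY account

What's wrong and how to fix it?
Bug: Aggregate functions cannot appear in a WHERE clause

Fix: Use HAVING (which filters groups after aggregation) instead of WHERE

Corrected query:
SELECT account, SUM(amount) FROM transactions GROUP BY account HAVING SUM(amount) > 2316.73

Result:
account | SUM(amount)
--------+------------
ACC-104 | 2347.77    
ACC-105 | 2914.29    
ACC-106 | 5340.63    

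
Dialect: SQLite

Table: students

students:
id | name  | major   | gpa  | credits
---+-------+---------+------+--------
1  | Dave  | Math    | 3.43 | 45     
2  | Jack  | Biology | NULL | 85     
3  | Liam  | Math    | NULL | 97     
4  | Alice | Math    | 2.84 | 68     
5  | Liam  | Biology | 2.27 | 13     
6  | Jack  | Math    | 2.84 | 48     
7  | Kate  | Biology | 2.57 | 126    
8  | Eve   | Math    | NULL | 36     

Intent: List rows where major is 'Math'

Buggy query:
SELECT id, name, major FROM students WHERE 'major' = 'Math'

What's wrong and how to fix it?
Bug: Single quotes denote string literals in SQL; the column name is being compared as a constant string

Fix: Remove the quotes around the column name (or use double quotes for an identifier)

Corrected query:
SELECT id, name, major FROM students WHERE major = 'Math'

Result:
id | name  | major
---+-------+------
1  | Dave  | Math 
3  | Liam  | Math 
4  | Alice | Math 
6  | Jack  | Math 
8  | Eve   | Math 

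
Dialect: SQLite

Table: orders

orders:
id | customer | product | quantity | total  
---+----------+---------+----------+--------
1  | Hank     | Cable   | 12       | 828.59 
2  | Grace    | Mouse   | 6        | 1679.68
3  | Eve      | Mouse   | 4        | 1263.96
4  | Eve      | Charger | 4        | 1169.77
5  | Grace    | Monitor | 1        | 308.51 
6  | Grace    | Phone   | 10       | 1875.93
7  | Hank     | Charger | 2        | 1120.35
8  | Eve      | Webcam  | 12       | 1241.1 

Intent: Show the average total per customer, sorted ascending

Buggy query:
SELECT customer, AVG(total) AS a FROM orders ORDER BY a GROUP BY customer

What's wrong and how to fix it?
Bug: ORDER BY appears before GROUP BY; SQL clause order requires GROUP BY first

Fix: Reorder: SELECT … FROM … GROUP BY … ORDER BY …

Corrected query:
SELECT customer, AVG(total) AS a FROM orders GROUP BY customer ORDER BY a

Result:
customer | a          
---------+------------
Hank     | 974.47     
Eve      | 1224.943333
Grace    | 1288.04    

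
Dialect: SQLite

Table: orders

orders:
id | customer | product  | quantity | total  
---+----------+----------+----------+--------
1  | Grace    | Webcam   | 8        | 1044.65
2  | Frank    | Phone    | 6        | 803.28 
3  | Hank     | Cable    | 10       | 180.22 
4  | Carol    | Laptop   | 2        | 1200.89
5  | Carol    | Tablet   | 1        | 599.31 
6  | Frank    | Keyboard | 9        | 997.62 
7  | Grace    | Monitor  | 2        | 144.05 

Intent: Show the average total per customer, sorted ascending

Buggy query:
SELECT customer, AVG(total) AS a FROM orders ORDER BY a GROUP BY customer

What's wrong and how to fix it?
Bug: GROUP BY must precede ORDER BY

Fix: Reorder: SELECT … FROM … GROUP BY … ORDER BY …

Corrected query:
SELECT customer, AVG(total) AS a FROM orders GROUP BY customer ORDER BY a

Result:
customer | a     
---------+-------
Hank     | 180.22
Grace    | 594.35
Carol    | 900.1 
Frank    | 900.45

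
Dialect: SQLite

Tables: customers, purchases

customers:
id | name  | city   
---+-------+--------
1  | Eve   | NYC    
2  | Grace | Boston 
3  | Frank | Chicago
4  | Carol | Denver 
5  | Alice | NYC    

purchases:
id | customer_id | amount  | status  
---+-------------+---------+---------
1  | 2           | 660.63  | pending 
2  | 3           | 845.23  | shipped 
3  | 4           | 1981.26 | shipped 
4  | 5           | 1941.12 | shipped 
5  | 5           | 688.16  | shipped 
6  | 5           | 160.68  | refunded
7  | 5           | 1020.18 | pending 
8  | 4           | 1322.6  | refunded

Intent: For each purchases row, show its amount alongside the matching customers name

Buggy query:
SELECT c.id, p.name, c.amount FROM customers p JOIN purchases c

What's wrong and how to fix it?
Bug: JOIN with no ON clause produces a cartesian product; every purchases row pairs with every customers row

Fix: Specify the join condition linking the foreign key to the parent id

Corrected query:
SELECT c.id, p.name, c.amount FROM customers p JOIN purchases c ON c.customer_id = p.id

Result:
id | name  | amount 
---+-------+--------
1  | Grace | 660.63 
2  | Frank | 845.23 
3  | Carol | 1981.26
4  | Alice | 1941.12
5  | Alice | 688.16 
6  | Alice | 160.68 
7  | Alice | 1020.18
8  | Carol | 1322.6 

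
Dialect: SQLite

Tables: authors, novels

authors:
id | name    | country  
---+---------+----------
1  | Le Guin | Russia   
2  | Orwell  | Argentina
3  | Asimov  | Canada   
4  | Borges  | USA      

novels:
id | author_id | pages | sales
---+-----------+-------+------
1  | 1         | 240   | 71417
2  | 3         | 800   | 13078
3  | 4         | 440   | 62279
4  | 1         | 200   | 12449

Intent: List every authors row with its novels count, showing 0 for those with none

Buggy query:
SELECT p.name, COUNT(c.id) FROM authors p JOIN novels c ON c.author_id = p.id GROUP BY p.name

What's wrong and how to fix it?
Bug: An inner join excludes parents with zero children

Fix: Use LEFT JOIN so parents without children still appear (COUNT(c.id) gives 0)

Corrected query:
SELECT p.name, COUNT(c.id) FROM authors p LEFT JOIN novels c ON c.author_id = p.id GROUP BY p.name

Result:
name    | COUNT(c.id)
--------+------------
Asimov  | 1          
Borges  | 1          
Le Guin | 2          
Orwell  | 0          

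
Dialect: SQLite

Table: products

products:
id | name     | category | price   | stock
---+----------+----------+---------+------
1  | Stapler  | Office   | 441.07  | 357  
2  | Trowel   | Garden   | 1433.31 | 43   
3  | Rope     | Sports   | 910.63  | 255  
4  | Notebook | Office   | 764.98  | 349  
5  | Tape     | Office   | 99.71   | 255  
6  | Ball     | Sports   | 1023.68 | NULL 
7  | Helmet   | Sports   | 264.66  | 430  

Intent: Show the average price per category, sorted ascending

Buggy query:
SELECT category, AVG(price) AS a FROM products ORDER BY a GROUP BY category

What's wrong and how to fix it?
Bug: ORDER BY appears before GROUP BY; SQL clause order requires GROUP BY first

Fix: Move ORDER BY to the end, after GROUP BY

Corrected query:
SELECT category, AVG(price) AS a FROM products GROUP BY category ORDER BY a

Result:
category | a         
---------+-----------
Office   | 435.253333
Sports   | 732.99    
Garden   | 1433.31   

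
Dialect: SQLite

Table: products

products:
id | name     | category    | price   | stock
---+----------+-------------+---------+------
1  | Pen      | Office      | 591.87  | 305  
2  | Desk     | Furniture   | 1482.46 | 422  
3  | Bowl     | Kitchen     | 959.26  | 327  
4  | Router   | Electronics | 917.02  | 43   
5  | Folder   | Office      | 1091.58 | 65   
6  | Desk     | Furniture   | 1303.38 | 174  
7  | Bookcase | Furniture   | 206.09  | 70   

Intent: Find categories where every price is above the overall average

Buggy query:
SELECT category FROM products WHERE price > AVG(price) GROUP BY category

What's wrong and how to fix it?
Bug: WHERE evaluates per row before aggregation, so AVG() is unavailable

Fix: Use a subquery for AVG and a HAVING MIN(...) filter so the condition holds for every row in the group

Corrected query:
SELECT category FROM products GROUP BY category HAVING MIN(price) > (SELECT AVG(price) FROM products)

Result:
category
--------
Kitchen 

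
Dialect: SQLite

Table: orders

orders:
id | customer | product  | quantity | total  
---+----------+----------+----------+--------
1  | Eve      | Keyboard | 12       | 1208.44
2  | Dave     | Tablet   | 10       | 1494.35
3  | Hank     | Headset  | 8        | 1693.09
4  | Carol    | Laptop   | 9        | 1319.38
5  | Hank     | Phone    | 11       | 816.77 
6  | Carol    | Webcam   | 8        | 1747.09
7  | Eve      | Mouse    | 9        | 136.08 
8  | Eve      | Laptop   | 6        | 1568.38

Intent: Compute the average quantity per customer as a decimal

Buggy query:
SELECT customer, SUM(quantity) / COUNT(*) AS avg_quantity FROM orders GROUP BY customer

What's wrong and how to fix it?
Bug: Both operands are integers, so '/' performs integer division and truncates

Fix: Cast one side to REAL so the division keeps the fractional part

Corrected query:
SELECT customer, SUM(quantity) * 1.0 / COUNT(*) AS avg_quantity FROM orders GROUP BY customer

Result:
customer | avg_quantity
---------+-------------
Carol    | 8.5         
Dave     | 10          
Eve      | 9           
Hank     | 9.5         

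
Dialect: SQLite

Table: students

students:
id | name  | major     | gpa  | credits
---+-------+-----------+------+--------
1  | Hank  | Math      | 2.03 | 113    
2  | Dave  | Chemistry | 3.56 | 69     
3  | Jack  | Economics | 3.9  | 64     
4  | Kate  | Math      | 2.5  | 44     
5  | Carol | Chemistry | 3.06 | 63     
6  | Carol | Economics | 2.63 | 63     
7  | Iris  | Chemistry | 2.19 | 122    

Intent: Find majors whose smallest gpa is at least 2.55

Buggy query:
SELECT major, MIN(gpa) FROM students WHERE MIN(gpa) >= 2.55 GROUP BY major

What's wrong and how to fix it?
Bug: Aggregates like MIN are computed per group after WHERE runs

Fix: Use HAVING for the per-group MIN condition

Corrected query:
SELECT major, MIN(gpa) FROM students GROUP BY major HAVING MIN(gpa) >= 2.55

Result:
major     | MIN(gpa)
----------+---------
Economics | 2.63    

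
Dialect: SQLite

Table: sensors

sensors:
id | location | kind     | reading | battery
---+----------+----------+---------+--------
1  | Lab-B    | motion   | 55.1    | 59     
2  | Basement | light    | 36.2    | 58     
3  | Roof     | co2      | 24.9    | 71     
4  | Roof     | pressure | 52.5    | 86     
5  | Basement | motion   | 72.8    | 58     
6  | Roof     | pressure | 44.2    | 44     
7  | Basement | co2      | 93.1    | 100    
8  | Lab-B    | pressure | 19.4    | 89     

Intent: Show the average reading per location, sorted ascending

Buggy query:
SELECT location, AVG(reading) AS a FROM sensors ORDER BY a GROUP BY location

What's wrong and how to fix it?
Bug: GROUP BY must precede ORDER BY

Fix: Move ORDER BY to the end, after GROUP BY

Corrected query:
SELECT location, AVG(reading) AS a FROM sensors GROUP BY location ORDER BY a

Result:
location | a        
---------+----------
Lab-B    | 37.25    
Roof     | 40.533333
Basement | 67.366667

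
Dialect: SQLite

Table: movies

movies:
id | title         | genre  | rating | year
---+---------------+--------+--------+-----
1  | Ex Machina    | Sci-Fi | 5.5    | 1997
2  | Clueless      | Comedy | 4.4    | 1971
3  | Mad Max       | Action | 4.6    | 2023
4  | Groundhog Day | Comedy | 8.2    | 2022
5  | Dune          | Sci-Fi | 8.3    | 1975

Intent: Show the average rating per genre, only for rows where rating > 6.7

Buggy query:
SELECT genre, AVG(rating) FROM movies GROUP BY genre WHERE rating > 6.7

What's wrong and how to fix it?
Bug: Row-level WHERE must come before GROUP BY in the clause order

Fix: Move the WHERE clause before GROUP BY

Corrected query:
SELECT genre, AVG(rating) FROM movies WHERE rating > 6.7 GROUP BY genre

Result:
genre  | AVG(rating)
-------+------------
Comedy | 8.2        
Sci-Fi | 8.3        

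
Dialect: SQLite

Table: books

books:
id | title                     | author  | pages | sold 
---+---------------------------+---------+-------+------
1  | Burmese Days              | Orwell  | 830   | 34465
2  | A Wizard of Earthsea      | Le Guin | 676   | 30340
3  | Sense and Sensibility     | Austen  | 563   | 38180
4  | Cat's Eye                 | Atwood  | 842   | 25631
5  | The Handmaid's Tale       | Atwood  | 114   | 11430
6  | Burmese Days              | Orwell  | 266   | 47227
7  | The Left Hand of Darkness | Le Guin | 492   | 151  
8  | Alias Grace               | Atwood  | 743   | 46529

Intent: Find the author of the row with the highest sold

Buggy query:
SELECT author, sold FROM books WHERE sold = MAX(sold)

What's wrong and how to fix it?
Bug: WHERE is evaluated per row; an aggregate over the whole table isn't defined there

Fix: Wrap MAX in a scalar subquery so WHERE compares against a single value

Corrected query:
SELECT author, sold FROM books WHERE sold = (SELECT MAX(sold) FROM books)

Result:
author | sold 
-------+------
Orwell | 47227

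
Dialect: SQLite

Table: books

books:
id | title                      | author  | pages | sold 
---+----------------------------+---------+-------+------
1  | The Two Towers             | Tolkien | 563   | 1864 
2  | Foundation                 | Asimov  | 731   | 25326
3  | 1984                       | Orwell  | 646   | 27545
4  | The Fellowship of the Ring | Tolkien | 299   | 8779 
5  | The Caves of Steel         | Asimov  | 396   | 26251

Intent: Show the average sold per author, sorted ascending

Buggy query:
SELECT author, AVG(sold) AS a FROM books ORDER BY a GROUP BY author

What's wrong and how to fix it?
Bug: GROUP BY must precede ORDER BY

Fix: Move ORDER BY to the end, after GROUP BY

Corrected query:
SELECT author, AVG(sold) AS a FROM books GROUP BY author ORDER BY a

Result:
author  | a      
--------+--------
Tolkien | 5321.5 
Asimov  | 25788.5
Orwell  | 27545  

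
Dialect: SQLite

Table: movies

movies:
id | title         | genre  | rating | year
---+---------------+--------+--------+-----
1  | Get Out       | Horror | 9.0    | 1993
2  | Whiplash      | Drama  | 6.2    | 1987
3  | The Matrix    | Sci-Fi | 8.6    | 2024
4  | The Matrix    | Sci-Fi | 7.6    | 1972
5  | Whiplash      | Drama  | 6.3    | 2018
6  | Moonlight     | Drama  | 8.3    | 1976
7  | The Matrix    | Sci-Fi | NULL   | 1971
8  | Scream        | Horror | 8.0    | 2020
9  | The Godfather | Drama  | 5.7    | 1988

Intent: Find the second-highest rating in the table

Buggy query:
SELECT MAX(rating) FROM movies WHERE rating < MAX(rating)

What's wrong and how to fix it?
Bug: MAX(rating) on the right of the comparison is an aggregate-in-WHERE error

Fix: Compute the overall MAX in a subquery, then take MAX of rows below it

Corrected query:
SELECT MAX(rating) FROM movies WHERE rating < (SELECT MAX(rating) FROM movies)

Result:
MAX(rating)
-----------
8.6        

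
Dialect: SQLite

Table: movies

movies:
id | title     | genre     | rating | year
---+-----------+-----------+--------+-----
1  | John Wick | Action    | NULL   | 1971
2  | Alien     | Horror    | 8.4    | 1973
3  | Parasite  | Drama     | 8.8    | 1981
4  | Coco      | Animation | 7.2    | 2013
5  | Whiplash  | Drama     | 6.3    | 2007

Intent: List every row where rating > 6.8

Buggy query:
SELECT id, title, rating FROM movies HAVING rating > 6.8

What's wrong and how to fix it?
Bug: This is a non-aggregate query (no GROUP BY, no aggregates), so in SQLite the HAVING clause is invalid here; a row-level condition belongs in WHERE

Fix: Replace HAVING with WHERE since the condition applies to individual rows

Corrected query:
SELECT id, title, rating FROM movies WHERE rating > 6.8

Result:
id | title    | rating
---+----------+-------
2  | Alien    | 8.4   
3  | Parasite | 8.8   
4  | Coco     | 7.2   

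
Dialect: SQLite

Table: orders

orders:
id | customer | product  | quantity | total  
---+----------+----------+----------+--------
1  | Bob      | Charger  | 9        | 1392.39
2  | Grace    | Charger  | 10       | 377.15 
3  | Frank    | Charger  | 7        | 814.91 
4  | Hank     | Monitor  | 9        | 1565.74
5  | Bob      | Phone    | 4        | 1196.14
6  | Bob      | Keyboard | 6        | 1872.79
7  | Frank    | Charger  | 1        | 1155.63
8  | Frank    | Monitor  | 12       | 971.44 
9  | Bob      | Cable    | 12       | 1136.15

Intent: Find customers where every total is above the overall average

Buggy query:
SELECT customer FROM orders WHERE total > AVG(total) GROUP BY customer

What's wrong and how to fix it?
Bug: WHERE evaluates per row before aggregation, so AVG() is unavailable

Fix: Use a subquery for AVG and a HAVING MIN(...) filter so the condition holds for every row in the group

Corrected query:
SELECT customer FROM orders GROUP BY customer HAVING MIN(total) > (SELECT AVG(total) FROM orders)

Result:
customer
--------
Hank    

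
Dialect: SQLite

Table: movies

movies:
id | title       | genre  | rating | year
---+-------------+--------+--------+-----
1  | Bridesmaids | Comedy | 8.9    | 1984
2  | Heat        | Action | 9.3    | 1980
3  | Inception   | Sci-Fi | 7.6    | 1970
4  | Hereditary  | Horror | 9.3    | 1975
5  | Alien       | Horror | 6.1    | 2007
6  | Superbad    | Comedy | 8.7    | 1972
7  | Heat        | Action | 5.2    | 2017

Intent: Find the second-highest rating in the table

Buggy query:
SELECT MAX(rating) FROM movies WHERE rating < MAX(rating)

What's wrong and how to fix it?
Bug: The inner MAX is an aggregate inside WHERE, which is not allowed

Fix: Compute the overall MAX in a subquery, then take MAX of rows below it

Corrected query:
SELECT MAX(rating) FROM movies WHERE rating < (SELECT MAX(rating) FROM movies)

Result:
MAX(rating)
-----------
8.9        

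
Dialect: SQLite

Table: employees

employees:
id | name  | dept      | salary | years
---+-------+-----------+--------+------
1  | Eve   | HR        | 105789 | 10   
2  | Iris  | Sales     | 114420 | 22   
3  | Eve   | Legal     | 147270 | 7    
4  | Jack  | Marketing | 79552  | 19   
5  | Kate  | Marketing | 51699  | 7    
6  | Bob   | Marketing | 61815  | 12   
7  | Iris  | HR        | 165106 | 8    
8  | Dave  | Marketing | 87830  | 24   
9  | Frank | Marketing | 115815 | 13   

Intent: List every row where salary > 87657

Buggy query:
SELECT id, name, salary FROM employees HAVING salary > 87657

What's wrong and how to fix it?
Bug: This is a non-aggregate query (no GROUP BY, no aggregates), so in SQLite the HAVING clause is invalid here; a row-level condition belongs in WHERE

Fix: Replace HAVING with WHERE since the condition applies to individual rows

Corrected query:
SELECT id, name, salary FROM employees WHERE salary > 87657

Result:
id | name  | salary
---+-------+-------
1  | Eve   | 105789
2  | Iris  | 114420
3  | Eve   | 147270
7  | Iris  | 165106
8  | Dave  | 87830 
9  | Frank | 115815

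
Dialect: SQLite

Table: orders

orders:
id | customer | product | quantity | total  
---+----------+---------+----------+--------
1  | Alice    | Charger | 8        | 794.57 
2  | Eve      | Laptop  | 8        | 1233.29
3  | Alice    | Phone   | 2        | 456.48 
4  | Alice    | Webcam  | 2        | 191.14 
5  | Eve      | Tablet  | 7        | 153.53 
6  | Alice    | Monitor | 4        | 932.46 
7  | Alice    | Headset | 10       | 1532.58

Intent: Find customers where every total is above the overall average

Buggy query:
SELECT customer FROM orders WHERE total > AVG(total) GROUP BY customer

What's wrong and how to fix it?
Bug: WHERE evaluates per row before aggregation, so AVG() is unavailable

Fix: Use a subquery for AVG and a HAVING MIN(...) filter so the condition holds for every row in the group

Corrected query:
SELECT customer FROM orders GROUP BY customer HAVING MIN(total) > (SELECT AVG(total) FROM orders)

Result:
(no rows)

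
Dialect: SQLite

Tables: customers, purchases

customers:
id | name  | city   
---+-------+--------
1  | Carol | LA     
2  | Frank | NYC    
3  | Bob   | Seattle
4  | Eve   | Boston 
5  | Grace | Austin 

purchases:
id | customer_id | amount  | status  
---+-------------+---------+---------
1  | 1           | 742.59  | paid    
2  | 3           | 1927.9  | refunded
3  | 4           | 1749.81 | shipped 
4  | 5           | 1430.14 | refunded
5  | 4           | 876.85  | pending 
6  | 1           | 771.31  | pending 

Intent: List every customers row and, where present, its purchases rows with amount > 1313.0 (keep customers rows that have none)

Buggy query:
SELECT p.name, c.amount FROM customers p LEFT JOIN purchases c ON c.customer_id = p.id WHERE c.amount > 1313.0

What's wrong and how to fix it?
Bug: Filtering c.amount in WHERE discards the NULL rows produced by LEFT JOIN, turning it into an inner join

Fix: Move the right-table condition into the ON clause so unmatched parents are kept

Corrected query:
SELECT p.name, c.amount FROM customers p LEFT JOIN purchases c ON c.customer_id = p.id AND c.amount > 1313.0

Result:
name  | amount 
------+--------
Carol | NULL   
Frank | NULL   
Bob   | 1927.9 
Eve   | 1749.81
Grace | 1430.14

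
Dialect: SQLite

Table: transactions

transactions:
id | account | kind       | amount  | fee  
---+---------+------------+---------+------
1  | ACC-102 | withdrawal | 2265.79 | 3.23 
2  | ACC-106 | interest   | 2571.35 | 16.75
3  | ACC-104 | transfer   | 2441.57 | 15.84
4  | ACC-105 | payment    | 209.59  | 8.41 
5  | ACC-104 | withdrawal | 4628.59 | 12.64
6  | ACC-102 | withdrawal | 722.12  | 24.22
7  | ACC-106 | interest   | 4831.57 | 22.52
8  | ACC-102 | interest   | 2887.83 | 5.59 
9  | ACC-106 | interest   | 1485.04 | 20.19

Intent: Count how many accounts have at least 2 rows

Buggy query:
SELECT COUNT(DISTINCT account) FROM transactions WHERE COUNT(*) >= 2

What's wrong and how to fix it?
Bug: WHERE filters individual rows, not groups, so a group-level COUNT is invalid there

Fix: Group first with HAVING COUNT(*) >= 2, then COUNT the resulting groups

Corrected query:
SELECT COUNT(*) FROM (SELECT account FROM transactions GROUP BY account HAVING COUNT(*) >= 2)

Result:
COUNT(*)
--------
3       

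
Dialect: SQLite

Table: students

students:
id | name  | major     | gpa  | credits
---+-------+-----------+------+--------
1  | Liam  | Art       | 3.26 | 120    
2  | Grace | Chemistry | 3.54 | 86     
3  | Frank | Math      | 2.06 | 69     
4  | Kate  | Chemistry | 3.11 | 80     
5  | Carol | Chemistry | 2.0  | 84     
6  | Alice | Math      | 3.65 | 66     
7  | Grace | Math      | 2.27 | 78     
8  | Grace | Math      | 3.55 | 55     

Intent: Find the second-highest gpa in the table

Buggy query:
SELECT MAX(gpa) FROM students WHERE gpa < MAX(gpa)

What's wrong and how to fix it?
Bug: The inner MAX is an aggregate inside WHERE, which is not allowed

Fix: Compute the overall MAX in a subquery, then take MAX of rows below it

Corrected query:
SELECT MAX(gpa) FROM students WHERE gpa < (SELECT MAX(gpa) FROM students)

Result:
MAX(gpa)
--------
3.55    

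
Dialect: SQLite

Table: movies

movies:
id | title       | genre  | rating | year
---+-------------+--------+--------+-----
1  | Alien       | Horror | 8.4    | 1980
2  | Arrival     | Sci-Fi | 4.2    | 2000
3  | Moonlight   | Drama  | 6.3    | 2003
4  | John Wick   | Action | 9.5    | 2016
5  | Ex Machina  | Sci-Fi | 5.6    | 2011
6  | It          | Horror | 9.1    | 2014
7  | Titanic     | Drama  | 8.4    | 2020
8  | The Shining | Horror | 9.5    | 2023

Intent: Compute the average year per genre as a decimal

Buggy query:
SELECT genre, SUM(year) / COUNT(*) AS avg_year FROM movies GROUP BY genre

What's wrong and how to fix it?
Bug: SUM(year) and COUNT(*) are both integers; the division truncates the fractional part

Fix: Cast one side to REAL so the division keeps the fractional part

Corrected query:
SELECT genre, SUM(year) * 1.0 / COUNT(*) AS avg_year FROM movies GROUP BY genre

Result:
genre  | avg_year   
-------+------------
Action | 2016       
Drama  | 2011.5     
Horror | 2005.666667
Sci-Fi | 2005.5     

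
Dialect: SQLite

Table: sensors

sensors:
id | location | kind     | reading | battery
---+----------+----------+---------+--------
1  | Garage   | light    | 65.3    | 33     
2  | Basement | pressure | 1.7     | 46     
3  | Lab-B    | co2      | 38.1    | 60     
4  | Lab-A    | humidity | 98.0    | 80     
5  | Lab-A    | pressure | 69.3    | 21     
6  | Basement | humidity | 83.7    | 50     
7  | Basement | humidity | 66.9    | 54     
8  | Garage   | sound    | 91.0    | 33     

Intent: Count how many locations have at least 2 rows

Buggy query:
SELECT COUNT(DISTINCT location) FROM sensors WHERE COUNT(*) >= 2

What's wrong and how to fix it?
Bug: COUNT(*) cannot appear in WHERE; the per-group count doesn't exist yet

Fix: Group first with HAVING COUNT(*) >= 2, then COUNT the resulting groups

Corrected query:
SELECT COUNT(*) FROM (SELECT location FROM sensors GROUP BY location HAVING COUNT(*) >= 2)

Result:
COUNT(*)
--------
3       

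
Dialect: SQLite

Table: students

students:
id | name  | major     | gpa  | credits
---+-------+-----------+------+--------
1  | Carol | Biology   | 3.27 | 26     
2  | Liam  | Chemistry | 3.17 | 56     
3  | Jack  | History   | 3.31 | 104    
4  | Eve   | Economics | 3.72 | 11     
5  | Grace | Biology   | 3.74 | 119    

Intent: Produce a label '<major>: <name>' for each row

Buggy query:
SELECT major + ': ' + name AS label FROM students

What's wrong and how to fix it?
Bug: SQLite uses || for string concatenation; + coerces text to numbers (yielding 0)

Fix: Use the || operator for string concatenation

Corrected query:
SELECT major || ': ' || name AS label FROM students

Result:
label          
---------------
Biology: Carol 
Chemistry: Liam
History: Jack  
Economics: Eve 
Biology: Grace 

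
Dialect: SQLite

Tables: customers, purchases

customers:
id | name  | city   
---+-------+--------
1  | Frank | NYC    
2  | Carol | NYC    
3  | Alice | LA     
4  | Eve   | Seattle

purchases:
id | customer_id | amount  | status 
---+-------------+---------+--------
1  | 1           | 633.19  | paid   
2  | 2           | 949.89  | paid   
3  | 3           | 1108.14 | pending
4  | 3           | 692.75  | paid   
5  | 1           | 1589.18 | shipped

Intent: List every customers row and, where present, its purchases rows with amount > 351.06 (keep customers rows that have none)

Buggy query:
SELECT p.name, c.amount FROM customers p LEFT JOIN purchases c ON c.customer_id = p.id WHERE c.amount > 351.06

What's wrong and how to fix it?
Bug: Filtering c.amount in WHERE discards the NULL rows produced by LEFT JOIN, turning it into an inner join

Fix: Move the right-table condition into the ON clause so unmatched parents are kept

Corrected query:
SELECT p.name, c.amount FROM customers p LEFT JOIN purchases c ON c.customer_id = p.id AND c.amount > 351.06

Result:
name  | amount 
------+--------
Frank | 633.19 
Frank | 1589.18
Carol | 949.89 
Alice | 692.75 
Alice | 1108.14
Eve   | NULL   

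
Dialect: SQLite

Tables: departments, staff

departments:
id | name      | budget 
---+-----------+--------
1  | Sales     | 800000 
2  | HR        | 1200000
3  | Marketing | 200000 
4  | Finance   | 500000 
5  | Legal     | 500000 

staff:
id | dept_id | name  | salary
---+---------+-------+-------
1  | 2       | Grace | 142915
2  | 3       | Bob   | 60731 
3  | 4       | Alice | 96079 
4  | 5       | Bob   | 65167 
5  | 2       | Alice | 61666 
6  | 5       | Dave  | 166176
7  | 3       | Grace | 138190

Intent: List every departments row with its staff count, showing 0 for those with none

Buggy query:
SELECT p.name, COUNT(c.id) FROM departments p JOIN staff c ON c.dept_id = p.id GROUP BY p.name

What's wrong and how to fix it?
Bug: INNER JOIN drops departments rows that have no matching staff rows

Fix: Use LEFT JOIN so parents without children still appear (COUNT(c.id) gives 0)

Corrected query:
SELECT p.name, COUNT(c.id) FROM departments p LEFT JOIN staff c ON c.dept_id = p.id GROUP BY p.name

Result:
name      | COUNT(c.id)
----------+------------
Finance   | 1          
HR        | 2          
Legal     | 2          
Marketing | 2          
Sales     | 0          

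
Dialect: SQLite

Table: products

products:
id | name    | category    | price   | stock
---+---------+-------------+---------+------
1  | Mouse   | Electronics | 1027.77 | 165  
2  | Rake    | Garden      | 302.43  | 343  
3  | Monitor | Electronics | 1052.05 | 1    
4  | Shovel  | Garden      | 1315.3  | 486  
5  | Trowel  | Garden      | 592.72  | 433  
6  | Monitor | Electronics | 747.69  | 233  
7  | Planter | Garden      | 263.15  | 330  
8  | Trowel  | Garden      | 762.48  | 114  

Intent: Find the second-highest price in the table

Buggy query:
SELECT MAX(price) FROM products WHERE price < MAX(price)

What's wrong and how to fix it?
Bug: The inner MAX is an aggregate inside WHERE, which is not allowed

Fix: Compute the overall MAX in a subquery, then take MAX of rows below it

Corrected query:
SELECT MAX(price) FROM products WHERE price < (SELECT MAX(price) FROM products)

Result:
MAX(price)
----------
1052.05   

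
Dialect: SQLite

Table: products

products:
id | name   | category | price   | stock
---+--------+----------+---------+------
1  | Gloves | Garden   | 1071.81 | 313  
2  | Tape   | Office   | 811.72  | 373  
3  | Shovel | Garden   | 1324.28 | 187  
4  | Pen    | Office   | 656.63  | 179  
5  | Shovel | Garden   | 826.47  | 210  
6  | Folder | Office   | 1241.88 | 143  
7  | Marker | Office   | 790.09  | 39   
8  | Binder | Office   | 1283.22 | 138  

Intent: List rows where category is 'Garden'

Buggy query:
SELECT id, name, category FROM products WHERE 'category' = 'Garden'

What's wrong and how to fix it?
Bug: 'category' in single quotes is a string literal, not the column; the comparison is literal-vs-literal and never true

Fix: Remove the quotes around the column name (or use double quotes for an identifier)

Corrected query:
SELECT id, name, category FROM products WHERE category = 'Garden'

Result:
id | name   | category
---+--------+---------
1  | Gloves | Garden  
3  | Shovel | Garden  
5  | Shovel | Garden  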